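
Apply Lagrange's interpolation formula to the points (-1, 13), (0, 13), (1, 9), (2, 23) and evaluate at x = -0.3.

Lagrange interpolation formula:
P(x) = Σ yᵢ × Lᵢ(x)
where Lᵢ(x) = Π_{j≠i} (x - xⱼ)/(xᵢ - xⱼ)

L_0(-0.3) = (-0.3 - 0)/(-1 - 0) × (-0.3 - 1)/(-1 - 1) × (-0.3 - 2)/(-1 - 2) = 0.149500
L_1(-0.3) = (-0.3 - (-1))/(0 - (-1)) × (-0.3 - 1)/(0 - 1) × (-0.3 - 2)/(0 - 2) = 1.046500
L_2(-0.3) = (-0.3 - (-1))/(1 - (-1)) × (-0.3 - 0)/(1 - 0) × (-0.3 - 2)/(1 - 2) = -0.241500
L_3(-0.3) = (-0.3 - (-1))/(2 - (-1)) × (-0.3 - 0)/(2 - 0) × (-0.3 - 1)/(2 - 1) = 0.045500

P(-0.3) = 13×L_0(-0.3) + 13×L_1(-0.3) + 9×L_2(-0.3) + 23×L_3(-0.3)
P(-0.3) = 14.421000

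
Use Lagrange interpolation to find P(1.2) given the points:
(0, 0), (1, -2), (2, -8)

Lagrange interpolation formula:
P(x) = Σ yᵢ × Lᵢ(x)
where Lᵢ(x) = Π_{j≠i} (x - xⱼ)/(xᵢ - xⱼ)

L_0(1.2) = (1.2 - 1)/(0 - 1) × (1.2 - 2)/(0 - 2) = -0.080000
L_1(1.2) = (1.2 - 0)/(1 - 0) × (1.2 - 2)/(1 - 2) = 0.960000
L_2(1.2) = (1.2 - 0)/(2 - 0) × (1.2 - 1)/(2 - 1) = 0.120000

P(1.2) = 0×L_0(1.2) + (-2)×L_1(1.2) + (-8)×L_2(1.2)
P(1.2) = -2.880000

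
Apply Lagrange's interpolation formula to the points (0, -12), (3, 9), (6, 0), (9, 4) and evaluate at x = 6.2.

Lagrange interpolation formula:
P(x) = Σ yᵢ × Lᵢ(x)
where Lᵢ(x) = Π_{j≠i} (x - xⱼ)/(xᵢ - xⱼ)

L_0(6.2) = (6.2 - 3)/(0 - 3) × (6.2 - 6)/(0 - 6) × (6.2 - 9)/(0 - 9) = 0.011062
L_1(6.2) = (6.2 - 0)/(3 - 0) × (6.2 - 6)/(3 - 6) × (6.2 - 9)/(3 - 9) = -0.064296
L_2(6.2) = (6.2 - 0)/(6 - 0) × (6.2 - 3)/(6 - 3) × (6.2 - 9)/(6 - 9) = 1.028741
L_3(6.2) = (6.2 - 0)/(9 - 0) × (6.2 - 3)/(9 - 3) × (6.2 - 6)/(9 - 6) = 0.024494

P(6.2) = (-12)×L_0(6.2) + 9×L_1(6.2) + 0×L_2(6.2) + 4×L_3(6.2)
P(6.2) = -0.613432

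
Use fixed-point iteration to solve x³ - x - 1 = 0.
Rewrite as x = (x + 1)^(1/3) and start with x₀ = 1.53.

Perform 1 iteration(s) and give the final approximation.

Equation: x³ - x - 1 = 0
Fixed-point form: x = (x + 1)^(1/3)
x₀ = 1.53

x_1 = g(1.530000) = 1.362616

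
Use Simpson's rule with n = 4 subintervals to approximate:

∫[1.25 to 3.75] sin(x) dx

f(x) = sin(x)
a = 1.25, b = 3.75, n = 4
h = (b - a)/n = 0.625000

Simpson's rule: (h/3)[f(x₀) + 4f(x₁) + 2f(x₂) + ... + f(xₙ)]

x_0 = 1.2500, f(x_0) = 0.948985, coefficient = 1
x_1 = 1.8750, f(x_1) = 0.954086, coefficient = 4
x_2 = 2.5000, f(x_2) = 0.598472, coefficient = 2
x_3 = 3.1250, f(x_3) = 0.016592, coefficient = 4
x_4 = 3.7500, f(x_4) = -0.571561, coefficient = 1

I ≈ (0.625000/3) × 5.457078 = 1.136891
Exact value: 1.135882
Error: 0.001010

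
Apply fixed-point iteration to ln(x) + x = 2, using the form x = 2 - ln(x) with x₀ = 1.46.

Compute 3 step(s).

Equation: ln(x) + x = 2
Fixed-point form: x = 2 - ln(x)
x₀ = 1.46

x_1 = g(1.460000) = 1.621564
x_2 = g(1.621564) = 1.516609
x_3 = g(1.516609) = 1.583523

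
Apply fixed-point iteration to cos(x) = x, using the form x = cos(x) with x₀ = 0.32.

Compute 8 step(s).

Equation: cos(x) = x
Fixed-point form: x = cos(x)
x₀ = 0.32

x_1 = g(0.320000) = 0.949235
x_2 = g(0.949235) = 0.582305
x_3 = g(0.582305) = 0.835197
x_4 = g(0.835197) = 0.671031
x_5 = g(0.671031) = 0.783181
x_6 = g(0.783181) = 0.708673
x_7 = g(0.708673) = 0.759226
x_8 = g(0.759226) = 0.725369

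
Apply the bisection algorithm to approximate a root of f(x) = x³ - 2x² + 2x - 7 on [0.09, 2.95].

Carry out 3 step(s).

f(x) = x³ - 2x² + 2x - 7
Initial interval: [0.09, 2.95]

Iteration 1:
  c_1 = (0.090000 + 2.950000)/2 = 1.520000
  f(c_1) = f(1.520000) = -5.068992
  f(a) × f(c) ≥ 0, new interval: [1.520000, 2.950000]
Iteration 2:
  c_2 = (1.520000 + 2.950000)/2 = 2.235000
  f(c_2) = f(2.235000) = -1.356122
  f(a) × f(c) ≥ 0, new interval: [2.235000, 2.950000]
Iteration 3:
  c_3 = (2.235000 + 2.950000)/2 = 2.592500
  f(c_3) = f(2.592500) = 2.167226
  f(a) × f(c) < 0, new interval: [2.235000, 2.592500]

After 3 iteration(s), the approximation is c_3 = 2.592500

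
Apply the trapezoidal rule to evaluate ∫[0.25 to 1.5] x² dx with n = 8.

f(x) = x²
a = 0.25, b = 1.5, n = 8
h = (b - a)/n = 0.156250

Trapezoidal rule: (h/2)[f(x₀) + 2f(x₁) + 2f(x₂) + ... + f(xₙ)]

x_0 = 0.2500, f(x_0) = 0.062500, coefficient = 1
x_1 = 0.4062, f(x_1) = 0.165039, coefficient = 2
x_2 = 0.5625, f(x_2) = 0.316406, coefficient = 2
x_3 = 0.7188, f(x_3) = 0.516602, coefficient = 2
x_4 = 0.8750, f(x_4) = 0.765625, coefficient = 2
x_5 = 1.0312, f(x_5) = 1.063477, coefficient = 2
x_6 = 1.1875, f(x_6) = 1.410156, coefficient = 2
x_7 = 1.3438, f(x_7) = 1.805664, coefficient = 2
x_8 = 1.5000, f(x_8) = 2.250000, coefficient = 1

I ≈ (0.156250/2) × 14.398438 = 1.124878
Exact value: 1.119792
Error: 0.005086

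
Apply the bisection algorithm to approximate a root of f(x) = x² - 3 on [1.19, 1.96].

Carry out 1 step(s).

f(x) = x² - 3
Initial interval: [1.19, 1.96]

Iteration 1:
  c_1 = (1.190000 + 1.960000)/2 = 1.575000
  f(c_1) = f(1.575000) = -0.519375
  f(a) × f(c) ≥ 0, new interval: [1.575000, 1.960000]

After 1 iteration(s), the approximation is c_1 = 1.575000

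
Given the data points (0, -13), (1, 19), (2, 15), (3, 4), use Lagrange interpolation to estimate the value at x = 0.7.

Lagrange interpolation formula:
P(x) = Σ yᵢ × Lᵢ(x)
where Lᵢ(x) = Π_{j≠i} (x - xⱼ)/(xᵢ - xⱼ)

L_0(0.7) = (0.7 - 1)/(0 - 1) × (0.7 - 2)/(0 - 2) × (0.7 - 3)/(0 - 3) = 0.149500
L_1(0.7) = (0.7 - 0)/(1 - 0) × (0.7 - 2)/(1 - 2) × (0.7 - 3)/(1 - 3) = 1.046500
L_2(0.7) = (0.7 - 0)/(2 - 0) × (0.7 - 1)/(2 - 1) × (0.7 - 3)/(2 - 3) = -0.241500
L_3(0.7) = (0.7 - 0)/(3 - 0) × (0.7 - 1)/(3 - 1) × (0.7 - 2)/(3 - 2) = 0.045500

P(0.7) = (-13)×L_0(0.7) + 19×L_1(0.7) + 15×L_2(0.7) + 4×L_3(0.7)
P(0.7) = 14.499500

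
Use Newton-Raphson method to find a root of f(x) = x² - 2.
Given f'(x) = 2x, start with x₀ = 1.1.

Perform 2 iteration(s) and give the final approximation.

f(x) = x² - 2
f'(x) = 2x
x₀ = 1.1

Newton-Raphson formula: x_{n+1} = x_n - f(x_n)/f'(x_n)

Iteration 1:
  f(1.100000) = -0.790000
  f'(1.100000) = 2.200000
  x_1 = 1.100000 - (-0.790000)/2.200000 = 1.459091
Iteration 2:
  f(1.459091) = 0.128946
  f'(1.459091) = 2.918182
  x_2 = 1.459091 - 0.128946/2.918182 = 1.414904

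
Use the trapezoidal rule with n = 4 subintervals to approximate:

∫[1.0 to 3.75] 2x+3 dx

f(x) = 2x+3
a = 1.0, b = 3.75, n = 4
h = (b - a)/n = 0.687500

Trapezoidal rule: (h/2)[f(x₀) + 2f(x₁) + 2f(x₂) + ... + f(xₙ)]

x_0 = 1.0000, f(x_0) = 5.000000, coefficient = 1
x_1 = 1.6875, f(x_1) = 6.375000, coefficient = 2
x_2 = 2.3750, f(x_2) = 7.750000, coefficient = 2
x_3 = 3.0625, f(x_3) = 9.125000, coefficient = 2
x_4 = 3.7500, f(x_4) = 10.500000, coefficient = 1

I ≈ (0.687500/2) × 62.000000 = 21.312500
Exact value: 21.312500
Error: 0.000000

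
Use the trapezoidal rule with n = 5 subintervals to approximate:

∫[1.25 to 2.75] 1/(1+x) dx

f(x) = 1/(1+x)
a = 1.25, b = 2.75, n = 5
h = (b - a)/n = 0.300000

Trapezoidal rule: (h/2)[f(x₀) + 2f(x₁) + 2f(x₂) + ... + f(xₙ)]

x_0 = 1.2500, f(x_0) = 0.444444, coefficient = 1
x_1 = 1.5500, f(x_1) = 0.392157, coefficient = 2
x_2 = 1.8500, f(x_2) = 0.350877, coefficient = 2
x_3 = 2.1500, f(x_3) = 0.317460, coefficient = 2
x_4 = 2.4500, f(x_4) = 0.289855, coefficient = 2
x_5 = 2.7500, f(x_5) = 0.266667, coefficient = 1

I ≈ (0.300000/2) × 3.411810 = 0.511772
Exact value: 0.510826
Error: 0.000946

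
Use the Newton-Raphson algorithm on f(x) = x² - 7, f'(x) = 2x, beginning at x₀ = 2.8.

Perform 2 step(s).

f(x) = x² - 7
f'(x) = 2x
x₀ = 2.8

Newton-Raphson formula: x_{n+1} = x_n - f(x_n)/f'(x_n)

Iteration 1:
  f(2.800000) = 0.840000
  f'(2.800000) = 5.600000
  x_1 = 2.800000 - 0.840000/5.600000 = 2.650000
Iteration 2:
  f(2.650000) = 0.022500
  f'(2.650000) = 5.300000
  x_2 = 2.650000 - 0.022500/5.300000 = 2.645755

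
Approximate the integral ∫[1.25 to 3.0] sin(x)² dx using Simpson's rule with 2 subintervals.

f(x) = sin(x)²
a = 1.25, b = 3.0, n = 2
h = (b - a)/n = 0.875000

Simpson's rule: (h/3)[f(x₀) + 4f(x₁) + 2f(x₂) + ... + f(xₙ)]

x_0 = 1.2500, f(x_0) = 0.900572, coefficient = 1
x_1 = 2.1250, f(x_1) = 0.723044, coefficient = 4
x_2 = 3.0000, f(x_2) = 0.019915, coefficient = 1

I ≈ (0.875000/3) × 3.812662 = 1.112026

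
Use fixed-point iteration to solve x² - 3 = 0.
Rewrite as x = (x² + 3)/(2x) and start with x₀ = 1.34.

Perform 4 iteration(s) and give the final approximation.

Equation: x² - 3 = 0
Fixed-point form: x = (x² + 3)/(2x)
x₀ = 1.34

x_1 = g(1.340000) = 1.789403
x_2 = g(1.789403) = 1.732970
x_3 = g(1.732970) = 1.732051
x_4 = g(1.732051) = 1.732051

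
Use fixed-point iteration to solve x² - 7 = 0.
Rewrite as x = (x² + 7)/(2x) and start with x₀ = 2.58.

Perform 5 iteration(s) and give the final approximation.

Equation: x² - 7 = 0
Fixed-point form: x = (x² + 7)/(2x)
x₀ = 2.58

x_1 = g(2.580000) = 2.646589
x_2 = g(2.646589) = 2.645751
x_3 = g(2.645751) = 2.645751
x_4 = g(2.645751) = 2.645751
x_5 = g(2.645751) = 2.645751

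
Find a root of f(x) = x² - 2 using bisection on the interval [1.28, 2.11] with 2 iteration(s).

f(x) = x² - 2
Initial interval: [1.28, 2.11]

Iteration 1:
  c_1 = (1.280000 + 2.110000)/2 = 1.695000
  f(c_1) = f(1.695000) = 0.873025
  f(a) × f(c) < 0, new interval: [1.280000, 1.695000]
Iteration 2:
  c_2 = (1.280000 + 1.695000)/2 = 1.487500
  f(c_2) = f(1.487500) = 0.212656
  f(a) × f(c) < 0, new interval: [1.280000, 1.487500]

After 2 iteration(s), the approximation is c_2 = 1.487500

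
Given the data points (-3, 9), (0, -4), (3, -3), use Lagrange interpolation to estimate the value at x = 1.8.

Lagrange interpolation formula:
P(x) = Σ yᵢ × Lᵢ(x)
where Lᵢ(x) = Π_{j≠i} (x - xⱼ)/(xᵢ - xⱼ)

L_0(1.8) = (1.8 - 0)/(-3 - 0) × (1.8 - 3)/(-3 - 3) = -0.120000
L_1(1.8) = (1.8 - (-3))/(0 - (-3)) × (1.8 - 3)/(0 - 3) = 0.640000
L_2(1.8) = (1.8 - (-3))/(3 - (-3)) × (1.8 - 0)/(3 - 0) = 0.480000

P(1.8) = 9×L_0(1.8) + (-4)×L_1(1.8) + (-3)×L_2(1.8)
P(1.8) = -5.080000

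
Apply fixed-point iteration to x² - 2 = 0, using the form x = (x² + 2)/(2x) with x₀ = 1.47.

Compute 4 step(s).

Equation: x² - 2 = 0
Fixed-point form: x = (x² + 2)/(2x)
x₀ = 1.47

x_1 = g(1.470000) = 1.415272
x_2 = g(1.415272) = 1.414214
x_3 = g(1.414214) = 1.414214
x_4 = g(1.414214) = 1.414214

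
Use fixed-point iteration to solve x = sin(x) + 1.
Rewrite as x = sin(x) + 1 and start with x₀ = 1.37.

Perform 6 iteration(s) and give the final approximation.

Equation: x = sin(x) + 1
Fixed-point form: x = sin(x) + 1
x₀ = 1.37

x_1 = g(1.370000) = 1.979908
x_2 = g(1.979908) = 1.917475
x_3 = g(1.917475) = 1.940507
x_4 = g(1.940507) = 1.932432
x_5 = g(1.932432) = 1.935319
x_6 = g(1.935319) = 1.934294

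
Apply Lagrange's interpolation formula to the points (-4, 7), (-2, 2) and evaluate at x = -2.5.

Lagrange interpolation formula:
P(x) = Σ yᵢ × Lᵢ(x)
where Lᵢ(x) = Π_{j≠i} (x - xⱼ)/(xᵢ - xⱼ)

L_0(-2.5) = (-2.5 - (-2))/(-4 - (-2)) = 0.250000
L_1(-2.5) = (-2.5 - (-4))/(-2 - (-4)) = 0.750000

P(-2.5) = 7×L_0(-2.5) + 2×L_1(-2.5)
P(-2.5) = 3.250000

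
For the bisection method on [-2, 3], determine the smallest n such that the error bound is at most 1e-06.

We need (b-a)/2^n ≤ 1e-06
(3 - (-2))/2^n ≤ 1e-06
5/2^n ≤ 1e-06
2^n ≥ 5000000
n ≥ log₂(5000000) = 22.25
n ≥ 23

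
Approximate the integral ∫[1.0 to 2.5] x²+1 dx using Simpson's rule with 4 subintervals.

f(x) = x²+1
a = 1.0, b = 2.5, n = 4
h = (b - a)/n = 0.375000

Simpson's rule: (h/3)[f(x₀) + 4f(x₁) + 2f(x₂) + ... + f(xₙ)]

x_0 = 1.0000, f(x_0) = 2.000000, coefficient = 1
x_1 = 1.3750, f(x_1) = 2.890625, coefficient = 4
x_2 = 1.7500, f(x_2) = 4.062500, coefficient = 2
x_3 = 2.1250, f(x_3) = 5.515625, coefficient = 4
x_4 = 2.5000, f(x_4) = 7.250000, coefficient = 1

I ≈ (0.375000/3) × 51.000000 = 6.375000
Exact value: 6.375000
Error: 0.000000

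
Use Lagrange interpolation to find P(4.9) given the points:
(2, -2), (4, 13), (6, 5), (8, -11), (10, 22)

Lagrange interpolation formula:
P(x) = Σ yᵢ × Lᵢ(x)
where Lᵢ(x) = Π_{j≠i} (x - xⱼ)/(xᵢ - xⱼ)

L_0(4.9) = (4.9 - 4)/(2 - 4) × (4.9 - 6)/(2 - 6) × (4.9 - 8)/(2 - 8) × (4.9 - 10)/(2 - 10) = -0.040760
L_1(4.9) = (4.9 - 2)/(4 - 2) × (4.9 - 6)/(4 - 6) × (4.9 - 8)/(4 - 8) × (4.9 - 10)/(4 - 10) = 0.525353
L_2(4.9) = (4.9 - 2)/(6 - 2) × (4.9 - 4)/(6 - 4) × (4.9 - 8)/(6 - 8) × (4.9 - 10)/(6 - 10) = 0.644752
L_3(4.9) = (4.9 - 2)/(8 - 2) × (4.9 - 4)/(8 - 4) × (4.9 - 6)/(8 - 6) × (4.9 - 10)/(8 - 10) = -0.152522
L_4(4.9) = (4.9 - 2)/(10 - 2) × (4.9 - 4)/(10 - 4) × (4.9 - 6)/(10 - 6) × (4.9 - 8)/(10 - 8) = 0.023177

P(4.9) = (-2)×L_0(4.9) + 13×L_1(4.9) + 5×L_2(4.9) + (-11)×L_3(4.9) + 22×L_4(4.9)
P(4.9) = 12.322511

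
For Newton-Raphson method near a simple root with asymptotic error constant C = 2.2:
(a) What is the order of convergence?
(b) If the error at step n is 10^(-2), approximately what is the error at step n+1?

(a) Newton-Raphson has quadratic (order 2) convergence near simple roots.
    This means |e_{n+1}| ≈ C|e_n|².

(b) With |e_n| = 10^(-2) and C = 2.2:
    |e_{n+1}| ≈ 2.2 × (10^(-2))² = 2.2 × 10^(-4)

(a) 2 (quadratic); (b) |e_{n+1}| ≈ 2.200e-04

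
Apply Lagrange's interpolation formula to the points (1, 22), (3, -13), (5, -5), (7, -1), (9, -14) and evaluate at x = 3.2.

Lagrange interpolation formula:
P(x) = Σ yᵢ × Lᵢ(x)
where Lᵢ(x) = Π_{j≠i} (x - xⱼ)/(xᵢ - xⱼ)

L_0(3.2) = (3.2 - 3)/(1 - 3) × (3.2 - 5)/(1 - 5) × (3.2 - 7)/(1 - 7) × (3.2 - 9)/(1 - 9) = -0.020663
L_1(3.2) = (3.2 - 1)/(3 - 1) × (3.2 - 5)/(3 - 5) × (3.2 - 7)/(3 - 7) × (3.2 - 9)/(3 - 9) = 0.909150
L_2(3.2) = (3.2 - 1)/(5 - 1) × (3.2 - 3)/(5 - 3) × (3.2 - 7)/(5 - 7) × (3.2 - 9)/(5 - 9) = 0.151525
L_3(3.2) = (3.2 - 1)/(7 - 1) × (3.2 - 3)/(7 - 3) × (3.2 - 5)/(7 - 5) × (3.2 - 9)/(7 - 9) = -0.047850
L_4(3.2) = (3.2 - 1)/(9 - 1) × (3.2 - 3)/(9 - 3) × (3.2 - 5)/(9 - 5) × (3.2 - 7)/(9 - 7) = 0.007838

P(3.2) = 22×L_0(3.2) + (-13)×L_1(3.2) + (-5)×L_2(3.2) + (-1)×L_3(3.2) + (-14)×L_4(3.2)
P(3.2) = -13.093025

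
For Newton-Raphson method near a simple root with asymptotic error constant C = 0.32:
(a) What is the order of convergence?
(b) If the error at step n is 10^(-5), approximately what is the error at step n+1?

(a) Newton-Raphson has quadratic (order 2) convergence near simple roots.
    This means |e_{n+1}| ≈ C|e_n|².

(b) With |e_n| = 10^(-5) and C = 0.32:
    |e_{n+1}| ≈ 0.32 × (10^(-5))² = 0.32 × 10^(-10)

(a) 2 (quadratic); (b) |e_{n+1}| ≈ 3.200e-11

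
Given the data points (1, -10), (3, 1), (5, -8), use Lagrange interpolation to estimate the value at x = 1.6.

Lagrange interpolation formula:
P(x) = Σ yᵢ × Lᵢ(x)
where Lᵢ(x) = Π_{j≠i} (x - xⱼ)/(xᵢ - xⱼ)

L_0(1.6) = (1.6 - 3)/(1 - 3) × (1.6 - 5)/(1 - 5) = 0.595000
L_1(1.6) = (1.6 - 1)/(3 - 1) × (1.6 - 5)/(3 - 5) = 0.510000
L_2(1.6) = (1.6 - 1)/(5 - 1) × (1.6 - 3)/(5 - 3) = -0.105000

P(1.6) = (-10)×L_0(1.6) + 1×L_1(1.6) + (-8)×L_2(1.6)
P(1.6) = -4.600000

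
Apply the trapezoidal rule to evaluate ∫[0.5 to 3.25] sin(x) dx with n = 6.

f(x) = sin(x)
a = 0.5, b = 3.25, n = 6
h = (b - a)/n = 0.458333

Trapezoidal rule: (h/2)[f(x₀) + 2f(x₁) + 2f(x₂) + ... + f(xₙ)]

x_0 = 0.5000, f(x_0) = 0.479426, coefficient = 1
x_1 = 0.9583, f(x_1) = 0.818235, coefficient = 2
x_2 = 1.4167, f(x_2) = 0.988146, coefficient = 2
x_3 = 1.8750, f(x_3) = 0.954086, coefficient = 2
x_4 = 2.3333, f(x_4) = 0.723086, coefficient = 2
x_5 = 2.7917, f(x_5) = 0.342828, coefficient = 2
x_6 = 3.2500, f(x_6) = -0.108195, coefficient = 1

I ≈ (0.458333/2) × 8.023990 = 1.838831
Exact value: 1.871712
Error: 0.032881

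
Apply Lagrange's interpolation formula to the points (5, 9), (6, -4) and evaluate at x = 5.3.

Lagrange interpolation formula:
P(x) = Σ yᵢ × Lᵢ(x)
where Lᵢ(x) = Π_{j≠i} (x - xⱼ)/(xᵢ - xⱼ)

L_0(5.3) = (5.3 - 6)/(5 - 6) = 0.700000
L_1(5.3) = (5.3 - 5)/(6 - 5) = 0.300000

P(5.3) = 9×L_0(5.3) + (-4)×L_1(5.3)
P(5.3) = 5.100000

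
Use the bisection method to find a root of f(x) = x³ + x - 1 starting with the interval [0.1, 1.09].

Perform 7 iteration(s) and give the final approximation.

f(x) = x³ + x - 1
Initial interval: [0.1, 1.09]

Iteration 1:
  c_1 = (0.100000 + 1.090000)/2 = 0.595000
  f(c_1) = f(0.595000) = -0.194355
  f(a) × f(c) ≥ 0, new interval: [0.595000, 1.090000]
Iteration 2:
  c_2 = (0.595000 + 1.090000)/2 = 0.842500
  f(c_2) = f(0.842500) = 0.440512
  f(a) × f(c) < 0, new interval: [0.595000, 0.842500]
Iteration 3:
  c_3 = (0.595000 + 0.842500)/2 = 0.718750
  f(c_3) = f(0.718750) = 0.090057
  f(a) × f(c) < 0, new interval: [0.595000, 0.718750]
Iteration 4:
  c_4 = (0.595000 + 0.718750)/2 = 0.656875
  f(c_4) = f(0.656875) = -0.059693
  f(a) × f(c) ≥ 0, new interval: [0.656875, 0.718750]
Iteration 5:
  c_5 = (0.656875 + 0.718750)/2 = 0.687813
  f(c_5) = f(0.687813) = 0.013207
  f(a) × f(c) < 0, new interval: [0.656875, 0.687813]
Iteration 6:
  c_6 = (0.656875 + 0.687813)/2 = 0.672344
  f(c_6) = f(0.672344) = -0.023726
  f(a) × f(c) ≥ 0, new interval: [0.672344, 0.687813]
Iteration 7:
  c_7 = (0.672344 + 0.687813)/2 = 0.680078
  f(c_7) = f(0.680078) = -0.005381
  f(a) × f(c) ≥ 0, new interval: [0.680078, 0.687813]

After 7 iteration(s), the approximation is c_7 = 0.680078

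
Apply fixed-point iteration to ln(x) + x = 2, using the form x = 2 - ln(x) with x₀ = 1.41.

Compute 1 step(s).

Equation: ln(x) + x = 2
Fixed-point form: x = 2 - ln(x)
x₀ = 1.41

x_1 = g(1.410000) = 1.656410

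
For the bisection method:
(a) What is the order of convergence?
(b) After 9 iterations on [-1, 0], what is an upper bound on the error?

(a) Bisection has linear (order 1) convergence; the error is halved each step.

(b) Error bound = (b-a)/2^n = (0 - (-1))/2^{9}
    = 1/2^{9}

(a) 1 (linear); (b) error ≤ 1.95e-03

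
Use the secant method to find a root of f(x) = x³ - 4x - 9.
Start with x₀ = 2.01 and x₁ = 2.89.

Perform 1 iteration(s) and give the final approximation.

f(x) = x³ - 4x - 9
x₀ = 2.01, x₁ = 2.89

Secant formula: x_{n+1} = x_n - f(x_n)(x_n - x_{n-1})/(f(x_n) - f(x_{n-1}))

Iteration 1:
  f(2.010000) = -8.919399
  f(2.890000) = 3.577569
  x_2 = 2.890000 - 3.577569×(2.890000 - 2.010000)/(3.577569 - (-8.919399))
       = 2.638078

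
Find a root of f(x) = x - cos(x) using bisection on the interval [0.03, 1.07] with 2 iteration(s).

f(x) = x - cos(x)
Initial interval: [0.03, 1.07]

Iteration 1:
  c_1 = (0.030000 + 1.070000)/2 = 0.550000
  f(c_1) = f(0.550000) = -0.302525
  f(a) × f(c) ≥ 0, new interval: [0.550000, 1.070000]
Iteration 2:
  c_2 = (0.550000 + 1.070000)/2 = 0.810000
  f(c_2) = f(0.810000) = 0.120502
  f(a) × f(c) < 0, new interval: [0.550000, 0.810000]

After 2 iteration(s), the approximation is c_2 = 0.810000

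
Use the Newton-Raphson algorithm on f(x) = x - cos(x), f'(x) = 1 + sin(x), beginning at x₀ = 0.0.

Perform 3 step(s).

f(x) = x - cos(x)
f'(x) = 1 + sin(x)
x₀ = 0.0

Newton-Raphson formula: x_{n+1} = x_n - f(x_n)/f'(x_n)

Iteration 1:
  f(0.000000) = -1.000000
  f'(0.000000) = 1.000000
  x_1 = 0.000000 - (-1.000000)/1.000000 = 1.000000
Iteration 2:
  f(1.000000) = 0.459698
  f'(1.000000) = 1.841471
  x_2 = 1.000000 - 0.459698/1.841471 = 0.750364
Iteration 3:
  f(0.750364) = 0.018923
  f'(0.750364) = 1.681905
  x_3 = 0.750364 - 0.018923/1.681905 = 0.739113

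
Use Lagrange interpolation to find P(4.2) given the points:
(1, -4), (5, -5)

Lagrange interpolation formula:
P(x) = Σ yᵢ × Lᵢ(x)
where Lᵢ(x) = Π_{j≠i} (x - xⱼ)/(xᵢ - xⱼ)

L_0(4.2) = (4.2 - 5)/(1 - 5) = 0.200000
L_1(4.2) = (4.2 - 1)/(5 - 1) = 0.800000

P(4.2) = (-4)×L_0(4.2) + (-5)×L_1(4.2)
P(4.2) = -4.800000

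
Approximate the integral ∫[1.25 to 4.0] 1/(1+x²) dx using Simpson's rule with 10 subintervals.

f(x) = 1/(1+x²)
a = 1.25, b = 4.0, n = 10
h = (b - a)/n = 0.275000

Simpson's rule: (h/3)[f(x₀) + 4f(x₁) + 2f(x₂) + ... + f(xₙ)]

x_0 = 1.2500, f(x_0) = 0.390244, coefficient = 1
x_1 = 1.5250, f(x_1) = 0.300695, coefficient = 4
x_2 = 1.8000, f(x_2) = 0.235849, coefficient = 2
x_3 = 2.0750, f(x_3) = 0.188479, coefficient = 4
x_4 = 2.3500, f(x_4) = 0.153315, coefficient = 2
x_5 = 2.6250, f(x_5) = 0.126733, coefficient = 4
x_6 = 2.9000, f(x_6) = 0.106270, coefficient = 2
x_7 = 3.1750, f(x_7) = 0.090248, coefficient = 4
x_8 = 3.4500, f(x_8) = 0.077504, coefficient = 2
x_9 = 3.7250, f(x_9) = 0.067224, coefficient = 4
x_10 = 4.0000, f(x_10) = 0.058824, coefficient = 1

I ≈ (0.275000/3) × 4.688461 = 0.429776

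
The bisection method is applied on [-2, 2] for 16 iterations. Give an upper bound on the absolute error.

Bisection error bound: |error| ≤ (b-a)/2^n
|error| ≤ (2 - (-2))/2^16 = 4/2^16
|error| ≤ 0.0000610352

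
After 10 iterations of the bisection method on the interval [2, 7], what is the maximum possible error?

Bisection error bound: |error| ≤ (b-a)/2^n
|error| ≤ (7 - 2)/2^10 = 5/2^10
|error| ≤ 0.0048828125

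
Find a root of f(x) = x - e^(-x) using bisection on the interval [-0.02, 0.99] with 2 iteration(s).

f(x) = x - e^(-x)
Initial interval: [-0.02, 0.99]

Iteration 1:
  c_1 = (-0.020000 + 0.990000)/2 = 0.485000
  f(c_1) = f(0.485000) = -0.130697
  f(a) × f(c) ≥ 0, new interval: [0.485000, 0.990000]
Iteration 2:
  c_2 = (0.485000 + 0.990000)/2 = 0.737500
  f(c_2) = f(0.737500) = 0.259192
  f(a) × f(c) < 0, new interval: [0.485000, 0.737500]

After 2 iteration(s), the approximation is c_2 = 0.737500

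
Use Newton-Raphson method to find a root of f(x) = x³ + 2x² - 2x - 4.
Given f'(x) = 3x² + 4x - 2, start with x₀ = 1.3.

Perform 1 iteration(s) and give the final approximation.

f(x) = x³ + 2x² - 2x - 4
f'(x) = 3x² + 4x - 2
x₀ = 1.3

Newton-Raphson formula: x_{n+1} = x_n - f(x_n)/f'(x_n)

Iteration 1:
  f(1.300000) = -1.023000
  f'(1.300000) = 8.270000
  x_1 = 1.300000 - (-1.023000)/8.270000 = 1.423700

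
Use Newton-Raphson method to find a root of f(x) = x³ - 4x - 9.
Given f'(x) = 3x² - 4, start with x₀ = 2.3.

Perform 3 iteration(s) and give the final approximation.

f(x) = x³ - 4x - 9
f'(x) = 3x² - 4
x₀ = 2.3

Newton-Raphson formula: x_{n+1} = x_n - f(x_n)/f'(x_n)

Iteration 1:
  f(2.300000) = -6.033000
  f'(2.300000) = 11.870000
  x_1 = 2.300000 - (-6.033000)/11.870000 = 2.808256
Iteration 2:
  f(2.808256) = 1.913732
  f'(2.808256) = 19.658907
  x_2 = 2.808256 - 1.913732/19.658907 = 2.710909
Iteration 3:
  f(2.710909) = 0.078914
  f'(2.710909) = 18.047087
  x_3 = 2.710909 - 0.078914/18.047087 = 2.706537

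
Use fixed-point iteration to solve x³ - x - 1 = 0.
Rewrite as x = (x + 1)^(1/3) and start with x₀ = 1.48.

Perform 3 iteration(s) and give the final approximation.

Equation: x³ - x - 1 = 0
Fixed-point form: x = (x + 1)^(1/3)
x₀ = 1.48

x_1 = g(1.480000) = 1.353580
x_2 = g(1.353580) = 1.330178
x_3 = g(1.330178) = 1.325754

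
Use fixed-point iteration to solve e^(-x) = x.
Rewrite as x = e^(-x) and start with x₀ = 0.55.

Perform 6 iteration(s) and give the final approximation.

Equation: e^(-x) = x
Fixed-point form: x = e^(-x)
x₀ = 0.55

x_1 = g(0.550000) = 0.576950
x_2 = g(0.576950) = 0.561609
x_3 = g(0.561609) = 0.570291
x_4 = g(0.570291) = 0.565361
x_5 = g(0.565361) = 0.568155
x_6 = g(0.568155) = 0.566570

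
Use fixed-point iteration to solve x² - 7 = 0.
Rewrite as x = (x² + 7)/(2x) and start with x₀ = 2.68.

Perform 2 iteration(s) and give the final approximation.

Equation: x² - 7 = 0
Fixed-point form: x = (x² + 7)/(2x)
x₀ = 2.68

x_1 = g(2.680000) = 2.645970
x_2 = g(2.645970) = 2.645751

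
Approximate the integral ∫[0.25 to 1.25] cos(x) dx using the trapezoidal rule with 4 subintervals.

f(x) = cos(x)
a = 0.25, b = 1.25, n = 4
h = (b - a)/n = 0.250000

Trapezoidal rule: (h/2)[f(x₀) + 2f(x₁) + 2f(x₂) + ... + f(xₙ)]

x_0 = 0.2500, f(x_0) = 0.968912, coefficient = 1
x_1 = 0.5000, f(x_1) = 0.877583, coefficient = 2
x_2 = 0.7500, f(x_2) = 0.731689, coefficient = 2
x_3 = 1.0000, f(x_3) = 0.540302, coefficient = 2
x_4 = 1.2500, f(x_4) = 0.315322, coefficient = 1

I ≈ (0.250000/2) × 5.583382 = 0.697923
Exact value: 0.701581
Error: 0.003658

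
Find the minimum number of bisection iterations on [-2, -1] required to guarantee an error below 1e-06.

We need (b-a)/2^n ≤ 1e-06
(-1 - (-2))/2^n ≤ 1e-06
1/2^n ≤ 1e-06
2^n ≥ 1000000
n ≥ log₂(1000000) = 19.93
n ≥ 20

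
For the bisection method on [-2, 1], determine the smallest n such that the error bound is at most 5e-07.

We need (b-a)/2^n ≤ 5e-07
(1 - (-2))/2^n ≤ 5e-07
3/2^n ≤ 5e-07
2^n ≥ 6000000
n ≥ log₂(6000000) = 22.52
n ≥ 23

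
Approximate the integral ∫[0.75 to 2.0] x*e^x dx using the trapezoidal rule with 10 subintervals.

f(x) = x*e^x
a = 0.75, b = 2.0, n = 10
h = (b - a)/n = 0.125000

Trapezoidal rule: (h/2)[f(x₀) + 2f(x₁) + 2f(x₂) + ... + f(xₙ)]

x_0 = 0.7500, f(x_0) = 1.587750, coefficient = 1
x_1 = 0.8750, f(x_1) = 2.099016, coefficient = 2
x_2 = 1.0000, f(x_2) = 2.718282, coefficient = 2
x_3 = 1.1250, f(x_3) = 3.465244, coefficient = 2
x_4 = 1.2500, f(x_4) = 4.362929, coefficient = 2
x_5 = 1.3750, f(x_5) = 5.438230, coefficient = 2
x_6 = 1.5000, f(x_6) = 6.722534, coefficient = 2
x_7 = 1.6250, f(x_7) = 8.252431, coefficient = 2
x_8 = 1.7500, f(x_8) = 10.070555, coefficient = 2
x_9 = 1.8750, f(x_9) = 12.226536, coefficient = 2
x_10 = 2.0000, f(x_10) = 14.778112, coefficient = 1

I ≈ (0.125000/2) × 127.077374 = 7.942336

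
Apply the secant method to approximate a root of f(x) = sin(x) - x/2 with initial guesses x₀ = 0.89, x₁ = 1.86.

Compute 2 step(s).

f(x) = sin(x) - x/2
x₀ = 0.89, x₁ = 1.86

Secant formula: x_{n+1} = x_n - f(x_n)(x_n - x_{n-1})/(f(x_n) - f(x_{n-1}))

Iteration 1:
  f(0.890000) = 0.332072
  f(1.860000) = 0.028471
  x_2 = 1.860000 - 0.028471×(1.860000 - 0.890000)/(0.028471 - 0.332072)
       = 1.950965
Iteration 2:
  f(1.860000) = 0.028471
  f(1.950965) = -0.046881
  x_3 = 1.950965 - (-0.046881)×(1.950965 - 1.860000)/(-0.046881 - 0.028471)
       = 1.894371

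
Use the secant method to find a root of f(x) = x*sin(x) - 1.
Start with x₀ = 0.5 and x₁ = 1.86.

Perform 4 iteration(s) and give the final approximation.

f(x) = x*sin(x) - 1
x₀ = 0.5, x₁ = 1.86

Secant formula: x_{n+1} = x_n - f(x_n)(x_n - x_{n-1})/(f(x_n) - f(x_{n-1}))

Iteration 1:
  f(0.500000) = -0.760287
  f(1.860000) = 0.782757
  x_2 = 1.860000 - 0.782757×(1.860000 - 0.500000)/(0.782757 - (-0.760287))
       = 1.170098
Iteration 2:
  f(1.860000) = 0.782757
  f(1.170098) = 0.077413
  x_3 = 1.170098 - 0.077413×(1.170098 - 1.860000)/(0.077413 - 0.782757)
       = 1.094380
Iteration 3:
  f(1.170098) = 0.077413
  f(1.094380) = -0.027486
  x_4 = 1.094380 - (-0.027486)×(1.094380 - 1.170098)/(-0.027486 - 0.077413)
       = 1.114220
Iteration 4:
  f(1.094380) = -0.027486
  f(1.114220) = 0.000087
  x_5 = 1.114220 - 0.000087×(1.114220 - 1.094380)/(0.000087 - (-0.027486))
       = 1.114157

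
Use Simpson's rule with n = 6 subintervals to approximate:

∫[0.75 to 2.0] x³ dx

f(x) = x³
a = 0.75, b = 2.0, n = 6
h = (b - a)/n = 0.208333

Simpson's rule: (h/3)[f(x₀) + 4f(x₁) + 2f(x₂) + ... + f(xₙ)]

x_0 = 0.7500, f(x_0) = 0.421875, coefficient = 1
x_1 = 0.9583, f(x_1) = 0.880136, coefficient = 4
x_2 = 1.1667, f(x_2) = 1.587963, coefficient = 2
x_3 = 1.3750, f(x_3) = 2.599609, coefficient = 4
x_4 = 1.5833, f(x_4) = 3.969329, coefficient = 2
x_5 = 1.7917, f(x_5) = 5.751374, coefficient = 4
x_6 = 2.0000, f(x_6) = 8.000000, coefficient = 1

I ≈ (0.208333/3) × 56.460938 = 3.920898
Exact value: 3.920898
Error: 0.000000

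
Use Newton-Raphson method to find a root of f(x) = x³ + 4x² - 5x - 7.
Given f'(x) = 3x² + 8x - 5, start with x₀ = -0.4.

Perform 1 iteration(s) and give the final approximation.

f(x) = x³ + 4x² - 5x - 7
f'(x) = 3x² + 8x - 5
x₀ = -0.4

Newton-Raphson formula: x_{n+1} = x_n - f(x_n)/f'(x_n)

Iteration 1:
  f(-0.400000) = -4.424000
  f'(-0.400000) = -7.720000
  x_1 = -0.400000 - (-4.424000)/(-7.720000) = -0.973057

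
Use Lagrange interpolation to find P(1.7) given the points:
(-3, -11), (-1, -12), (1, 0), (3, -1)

Lagrange interpolation formula:
P(x) = Σ yᵢ × Lᵢ(x)
where Lᵢ(x) = Π_{j≠i} (x - xⱼ)/(xᵢ - xⱼ)

L_0(1.7) = (1.7 - (-1))/(-3 - (-1)) × (1.7 - 1)/(-3 - 1) × (1.7 - 3)/(-3 - 3) = 0.051187
L_1(1.7) = (1.7 - (-3))/(-1 - (-3)) × (1.7 - 1)/(-1 - 1) × (1.7 - 3)/(-1 - 3) = -0.267313
L_2(1.7) = (1.7 - (-3))/(1 - (-3)) × (1.7 - (-1))/(1 - (-1)) × (1.7 - 3)/(1 - 3) = 1.031063
L_3(1.7) = (1.7 - (-3))/(3 - (-3)) × (1.7 - (-1))/(3 - (-1)) × (1.7 - 1)/(3 - 1) = 0.185063

P(1.7) = (-11)×L_0(1.7) + (-12)×L_1(1.7) + 0×L_2(1.7) + (-1)×L_3(1.7)
P(1.7) = 2.459625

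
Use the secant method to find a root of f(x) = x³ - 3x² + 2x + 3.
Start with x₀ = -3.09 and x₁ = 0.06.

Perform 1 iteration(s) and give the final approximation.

f(x) = x³ - 3x² + 2x + 3
x₀ = -3.09, x₁ = 0.06

Secant formula: x_{n+1} = x_n - f(x_n)(x_n - x_{n-1})/(f(x_n) - f(x_{n-1}))

Iteration 1:
  f(-3.090000) = -61.327929
  f(0.060000) = 3.109416
  x_2 = 0.060000 - 3.109416×(0.060000 - (-3.090000))/(3.109416 - (-61.327929))
       = -0.092003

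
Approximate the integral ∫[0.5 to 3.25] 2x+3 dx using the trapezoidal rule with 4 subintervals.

f(x) = 2x+3
a = 0.5, b = 3.25, n = 4
h = (b - a)/n = 0.687500

Trapezoidal rule: (h/2)[f(x₀) + 2f(x₁) + 2f(x₂) + ... + f(xₙ)]

x_0 = 0.5000, f(x_0) = 4.000000, coefficient = 1
x_1 = 1.1875, f(x_1) = 5.375000, coefficient = 2
x_2 = 1.8750, f(x_2) = 6.750000, coefficient = 2
x_3 = 2.5625, f(x_3) = 8.125000, coefficient = 2
x_4 = 3.2500, f(x_4) = 9.500000, coefficient = 1

I ≈ (0.687500/2) × 54.000000 = 18.562500
Exact value: 18.562500
Error: 0.000000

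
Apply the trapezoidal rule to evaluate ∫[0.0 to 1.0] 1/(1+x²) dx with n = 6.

f(x) = 1/(1+x²)
a = 0.0, b = 1.0, n = 6
h = (b - a)/n = 0.166667

Trapezoidal rule: (h/2)[f(x₀) + 2f(x₁) + 2f(x₂) + ... + f(xₙ)]

x_0 = 0.0000, f(x_0) = 1.000000, coefficient = 1
x_1 = 0.1667, f(x_1) = 0.972973, coefficient = 2
x_2 = 0.3333, f(x_2) = 0.900000, coefficient = 2
x_3 = 0.5000, f(x_3) = 0.800000, coefficient = 2
x_4 = 0.6667, f(x_4) = 0.692308, coefficient = 2
x_5 = 0.8333, f(x_5) = 0.590164, coefficient = 2
x_6 = 1.0000, f(x_6) = 0.500000, coefficient = 1

I ≈ (0.166667/2) × 9.410889 = 0.784241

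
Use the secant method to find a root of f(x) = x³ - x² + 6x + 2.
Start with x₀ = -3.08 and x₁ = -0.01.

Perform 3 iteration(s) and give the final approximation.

f(x) = x³ - x² + 6x + 2
x₀ = -3.08, x₁ = -0.01

Secant formula: x_{n+1} = x_n - f(x_n)(x_n - x_{n-1})/(f(x_n) - f(x_{n-1}))

Iteration 1:
  f(-3.080000) = -55.184512
  f(-0.010000) = 1.939899
  x_2 = -0.010000 - 1.939899×(-0.010000 - (-3.080000))/(1.939899 - (-55.184512))
       = -0.114255
Iteration 2:
  f(-0.010000) = 1.939899
  f(-0.114255) = 1.299926
  x_3 = -0.114255 - 1.299926×(-0.114255 - (-0.010000))/(1.299926 - 1.939899)
       = -0.326019
Iteration 3:
  f(-0.114255) = 1.299926
  f(-0.326019) = -0.097055
  x_4 = -0.326019 - (-0.097055)×(-0.326019 - (-0.114255))/(-0.097055 - 1.299926)
       = -0.311307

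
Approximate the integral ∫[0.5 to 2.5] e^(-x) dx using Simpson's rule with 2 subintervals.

f(x) = e^(-x)
a = 0.5, b = 2.5, n = 2
h = (b - a)/n = 1.000000

Simpson's rule: (h/3)[f(x₀) + 4f(x₁) + 2f(x₂) + ... + f(xₙ)]

x_0 = 0.5000, f(x_0) = 0.606531, coefficient = 1
x_1 = 1.5000, f(x_1) = 0.223130, coefficient = 4
x_2 = 2.5000, f(x_2) = 0.082085, coefficient = 1

I ≈ (1.000000/3) × 1.581136 = 0.527045
Exact value: 0.524446
Error: 0.002600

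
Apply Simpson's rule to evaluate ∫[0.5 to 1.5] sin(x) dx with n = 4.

f(x) = sin(x)
a = 0.5, b = 1.5, n = 4
h = (b - a)/n = 0.250000

Simpson's rule: (h/3)[f(x₀) + 4f(x₁) + 2f(x₂) + ... + f(xₙ)]

x_0 = 0.5000, f(x_0) = 0.479426, coefficient = 1
x_1 = 0.7500, f(x_1) = 0.681639, coefficient = 4
x_2 = 1.0000, f(x_2) = 0.841471, coefficient = 2
x_3 = 1.2500, f(x_3) = 0.948985, coefficient = 4
x_4 = 1.5000, f(x_4) = 0.997495, coefficient = 1

I ≈ (0.250000/3) × 9.682356 = 0.806863
Exact value: 0.806845
Error: 0.000018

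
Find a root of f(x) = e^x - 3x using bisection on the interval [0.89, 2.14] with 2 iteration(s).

f(x) = e^x - 3x
Initial interval: [0.89, 2.14]

Iteration 1:
  c_1 = (0.890000 + 2.140000)/2 = 1.515000
  f(c_1) = f(1.515000) = 0.004421
  f(a) × f(c) < 0, new interval: [0.890000, 1.515000]
Iteration 2:
  c_2 = (0.890000 + 1.515000)/2 = 1.202500
  f(c_2) = f(1.202500) = -0.279072
  f(a) × f(c) ≥ 0, new interval: [1.202500, 1.515000]

After 2 iteration(s), the approximation is c_2 = 1.202500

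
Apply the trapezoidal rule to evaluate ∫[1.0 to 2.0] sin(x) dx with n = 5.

f(x) = sin(x)
a = 1.0, b = 2.0, n = 5
h = (b - a)/n = 0.200000

Trapezoidal rule: (h/2)[f(x₀) + 2f(x₁) + 2f(x₂) + ... + f(xₙ)]

x_0 = 1.0000, f(x_0) = 0.841471, coefficient = 1
x_1 = 1.2000, f(x_1) = 0.932039, coefficient = 2
x_2 = 1.4000, f(x_2) = 0.985450, coefficient = 2
x_3 = 1.6000, f(x_3) = 0.999574, coefficient = 2
x_4 = 1.8000, f(x_4) = 0.973848, coefficient = 2
x_5 = 2.0000, f(x_5) = 0.909297, coefficient = 1

I ≈ (0.200000/2) × 9.532589 = 0.953259
Exact value: 0.956449
Error: 0.003190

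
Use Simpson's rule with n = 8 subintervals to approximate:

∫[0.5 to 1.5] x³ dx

f(x) = x³
a = 0.5, b = 1.5, n = 8
h = (b - a)/n = 0.125000

Simpson's rule: (h/3)[f(x₀) + 4f(x₁) + 2f(x₂) + ... + f(xₙ)]

x_0 = 0.5000, f(x_0) = 0.125000, coefficient = 1
x_1 = 0.6250, f(x_1) = 0.244141, coefficient = 4
x_2 = 0.7500, f(x_2) = 0.421875, coefficient = 2
x_3 = 0.8750, f(x_3) = 0.669922, coefficient = 4
x_4 = 1.0000, f(x_4) = 1.000000, coefficient = 2
x_5 = 1.1250, f(x_5) = 1.423828, coefficient = 4
x_6 = 1.2500, f(x_6) = 1.953125, coefficient = 2
x_7 = 1.3750, f(x_7) = 2.599609, coefficient = 4
x_8 = 1.5000, f(x_8) = 3.375000, coefficient = 1

I ≈ (0.125000/3) × 30.000000 = 1.250000
Exact value: 1.250000
Error: 0.000000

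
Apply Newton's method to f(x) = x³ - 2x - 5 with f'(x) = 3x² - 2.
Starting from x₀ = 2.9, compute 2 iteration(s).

f(x) = x³ - 2x - 5
f'(x) = 3x² - 2
x₀ = 2.9

Newton-Raphson formula: x_{n+1} = x_n - f(x_n)/f'(x_n)

Iteration 1:
  f(2.900000) = 13.589000
  f'(2.900000) = 23.230000
  x_1 = 2.900000 - 13.589000/23.230000 = 2.315024
Iteration 2:
  f(2.315024) = 2.776939
  f'(2.315024) = 14.078004
  x_2 = 2.315024 - 2.776939/14.078004 = 2.117770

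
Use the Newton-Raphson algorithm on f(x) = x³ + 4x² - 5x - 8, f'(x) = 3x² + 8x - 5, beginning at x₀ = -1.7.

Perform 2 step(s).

f(x) = x³ + 4x² - 5x - 8
f'(x) = 3x² + 8x - 5
x₀ = -1.7

Newton-Raphson formula: x_{n+1} = x_n - f(x_n)/f'(x_n)

Iteration 1:
  f(-1.700000) = 7.147000
  f'(-1.700000) = -9.930000
  x_1 = -1.700000 - 7.147000/(-9.930000) = -0.980262
Iteration 2:
  f(-0.980262) = -0.196984
  f'(-0.980262) = -9.959355
  x_2 = -0.980262 - (-0.196984)/(-9.959355) = -1.000041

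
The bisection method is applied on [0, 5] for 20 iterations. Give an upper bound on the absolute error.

Bisection error bound: |error| ≤ (b-a)/2^n
|error| ≤ (5 - 0)/2^20 = 5/2^20
|error| ≤ 0.0000047684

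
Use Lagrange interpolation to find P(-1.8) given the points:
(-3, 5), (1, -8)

Lagrange interpolation formula:
P(x) = Σ yᵢ × Lᵢ(x)
where Lᵢ(x) = Π_{j≠i} (x - xⱼ)/(xᵢ - xⱼ)

L_0(-1.8) = (-1.8 - 1)/(-3 - 1) = 0.700000
L_1(-1.8) = (-1.8 - (-3))/(1 - (-3)) = 0.300000

P(-1.8) = 5×L_0(-1.8) + (-8)×L_1(-1.8)
P(-1.8) = 1.100000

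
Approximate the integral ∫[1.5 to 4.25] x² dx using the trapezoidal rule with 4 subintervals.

f(x) = x²
a = 1.5, b = 4.25, n = 4
h = (b - a)/n = 0.687500

Trapezoidal rule: (h/2)[f(x₀) + 2f(x₁) + 2f(x₂) + ... + f(xₙ)]

x_0 = 1.5000, f(x_0) = 2.250000, coefficient = 1
x_1 = 2.1875, f(x_1) = 4.785156, coefficient = 2
x_2 = 2.8750, f(x_2) = 8.265625, coefficient = 2
x_3 = 3.5625, f(x_3) = 12.691406, coefficient = 2
x_4 = 4.2500, f(x_4) = 18.062500, coefficient = 1

I ≈ (0.687500/2) × 71.796875 = 24.680176
Exact value: 24.463542
Error: 0.216634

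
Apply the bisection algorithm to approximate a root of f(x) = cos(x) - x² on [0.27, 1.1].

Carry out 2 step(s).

f(x) = cos(x) - x²
Initial interval: [0.27, 1.1]

Iteration 1:
  c_1 = (0.270000 + 1.100000)/2 = 0.685000
  f(c_1) = f(0.685000) = 0.305194
  f(a) × f(c) ≥ 0, new interval: [0.685000, 1.100000]
Iteration 2:
  c_2 = (0.685000 + 1.100000)/2 = 0.892500
  f(c_2) = f(0.892500) = -0.169089
  f(a) × f(c) < 0, new interval: [0.685000, 0.892500]

After 2 iteration(s), the approximation is c_2 = 0.892500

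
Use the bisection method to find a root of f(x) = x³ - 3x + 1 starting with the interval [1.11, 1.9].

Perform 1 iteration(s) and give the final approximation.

f(x) = x³ - 3x + 1
Initial interval: [1.11, 1.9]

Iteration 1:
  c_1 = (1.110000 + 1.900000)/2 = 1.505000
  f(c_1) = f(1.505000) = -0.106137
  f(a) × f(c) ≥ 0, new interval: [1.505000, 1.900000]

After 1 iteration(s), the approximation is c_1 = 1.505000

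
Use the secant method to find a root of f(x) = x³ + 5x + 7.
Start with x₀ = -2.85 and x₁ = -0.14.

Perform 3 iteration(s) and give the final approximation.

f(x) = x³ + 5x + 7
x₀ = -2.85, x₁ = -0.14

Secant formula: x_{n+1} = x_n - f(x_n)(x_n - x_{n-1})/(f(x_n) - f(x_{n-1}))

Iteration 1:
  f(-2.850000) = -30.399125
  f(-0.140000) = 6.297256
  x_2 = -0.140000 - 6.297256×(-0.140000 - (-2.850000))/(6.297256 - (-30.399125))
       = -0.605048
Iteration 2:
  f(-0.140000) = 6.297256
  f(-0.605048) = 3.753265
  x_3 = -0.605048 - 3.753265×(-0.605048 - (-0.140000))/(3.753265 - 6.297256)
       = -1.291153
Iteration 3:
  f(-0.605048) = 3.753265
  f(-1.291153) = -1.608217
  x_4 = -1.291153 - (-1.608217)×(-1.291153 - (-0.605048))/(-1.608217 - 3.753265)
       = -1.085351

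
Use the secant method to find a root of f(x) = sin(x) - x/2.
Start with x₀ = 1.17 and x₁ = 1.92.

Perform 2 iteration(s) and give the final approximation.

f(x) = sin(x) - x/2
x₀ = 1.17, x₁ = 1.92

Secant formula: x_{n+1} = x_n - f(x_n)(x_n - x_{n-1})/(f(x_n) - f(x_{n-1}))

Iteration 1:
  f(1.170000) = 0.335751
  f(1.920000) = -0.020355
  x_2 = 1.920000 - (-0.020355)×(1.920000 - 1.170000)/(-0.020355 - 0.335751)
       = 1.877131
Iteration 2:
  f(1.920000) = -0.020355
  f(1.877131) = 0.014880
  x_3 = 1.877131 - 0.014880×(1.877131 - 1.920000)/(0.014880 - (-0.020355))
       = 1.895235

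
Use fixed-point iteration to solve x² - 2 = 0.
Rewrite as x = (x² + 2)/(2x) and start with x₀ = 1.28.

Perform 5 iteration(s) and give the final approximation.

Equation: x² - 2 = 0
Fixed-point form: x = (x² + 2)/(2x)
x₀ = 1.28

x_1 = g(1.280000) = 1.421250
x_2 = g(1.421250) = 1.414231
x_3 = g(1.414231) = 1.414214
x_4 = g(1.414214) = 1.414214
x_5 = g(1.414214) = 1.414214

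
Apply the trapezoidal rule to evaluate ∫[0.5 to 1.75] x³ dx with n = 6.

f(x) = x³
a = 0.5, b = 1.75, n = 6
h = (b - a)/n = 0.208333

Trapezoidal rule: (h/2)[f(x₀) + 2f(x₁) + 2f(x₂) + ... + f(xₙ)]

x_0 = 0.5000, f(x_0) = 0.125000, coefficient = 1
x_1 = 0.7083, f(x_1) = 0.355396, coefficient = 2
x_2 = 0.9167, f(x_2) = 0.770255, coefficient = 2
x_3 = 1.1250, f(x_3) = 1.423828, coefficient = 2
x_4 = 1.3333, f(x_4) = 2.370370, coefficient = 2
x_5 = 1.5417, f(x_5) = 3.664135, coefficient = 2
x_6 = 1.7500, f(x_6) = 5.359375, coefficient = 1

I ≈ (0.208333/2) × 22.652344 = 2.359619
Exact value: 2.329102
Error: 0.030518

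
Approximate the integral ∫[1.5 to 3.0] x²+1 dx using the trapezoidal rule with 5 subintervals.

f(x) = x²+1
a = 1.5, b = 3.0, n = 5
h = (b - a)/n = 0.300000

Trapezoidal rule: (h/2)[f(x₀) + 2f(x₁) + 2f(x₂) + ... + f(xₙ)]

x_0 = 1.5000, f(x_0) = 3.250000, coefficient = 1
x_1 = 1.8000, f(x_1) = 4.240000, coefficient = 2
x_2 = 2.1000, f(x_2) = 5.410000, coefficient = 2
x_3 = 2.4000, f(x_3) = 6.760000, coefficient = 2
x_4 = 2.7000, f(x_4) = 8.290000, coefficient = 2
x_5 = 3.0000, f(x_5) = 10.000000, coefficient = 1

I ≈ (0.300000/2) × 62.650000 = 9.397500
Exact value: 9.375000
Error: 0.022500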